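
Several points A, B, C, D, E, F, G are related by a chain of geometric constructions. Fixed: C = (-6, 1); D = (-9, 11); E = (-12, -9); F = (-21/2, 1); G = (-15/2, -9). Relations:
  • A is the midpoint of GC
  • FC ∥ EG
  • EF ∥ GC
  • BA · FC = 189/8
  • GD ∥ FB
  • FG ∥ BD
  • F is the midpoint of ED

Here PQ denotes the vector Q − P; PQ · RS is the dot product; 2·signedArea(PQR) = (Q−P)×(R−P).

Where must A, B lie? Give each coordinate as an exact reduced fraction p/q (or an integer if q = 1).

A = (-27/4, -4)
B = (-12, 21)

1. A_x = -27/4  [A is the midpoint of GC]
2. A_y = -4  [A is the midpoint of GC]
   → A = (-27/4, -4)
3. B_x = -12  [FG ∥ BD ∩ GD ∥ FB]
4. B_y = 21  [FG ∥ BD ∩ GD ∥ FB]
   → B = (-12, 21)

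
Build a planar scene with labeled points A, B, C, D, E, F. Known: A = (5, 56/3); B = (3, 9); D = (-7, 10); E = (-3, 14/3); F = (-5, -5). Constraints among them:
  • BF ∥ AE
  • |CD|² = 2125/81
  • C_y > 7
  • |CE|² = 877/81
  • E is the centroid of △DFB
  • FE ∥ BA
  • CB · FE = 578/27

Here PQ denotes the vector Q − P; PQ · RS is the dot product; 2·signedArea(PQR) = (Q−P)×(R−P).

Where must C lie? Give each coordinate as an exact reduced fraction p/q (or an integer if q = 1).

C = (-7/3, 71/9)

1. C_x = -7/3  [line -2·x + -29/3·y + 1933/27 = 0 ∩ |CE|² = 877/81]
2. C_y = 71/9  [line -2·x + -29/3·y + 1933/27 = 0 ∩ |CE|² = 877/81]
   → C = (-7/3, 71/9)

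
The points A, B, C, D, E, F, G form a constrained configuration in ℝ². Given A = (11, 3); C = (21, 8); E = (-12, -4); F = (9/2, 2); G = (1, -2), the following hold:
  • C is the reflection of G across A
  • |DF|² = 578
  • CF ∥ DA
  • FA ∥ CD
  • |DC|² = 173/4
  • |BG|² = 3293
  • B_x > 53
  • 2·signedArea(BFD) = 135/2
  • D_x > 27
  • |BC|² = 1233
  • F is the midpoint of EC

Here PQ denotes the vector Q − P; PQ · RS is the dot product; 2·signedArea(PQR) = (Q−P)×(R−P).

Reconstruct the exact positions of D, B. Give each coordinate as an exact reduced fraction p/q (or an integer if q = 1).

1. D_x = 55/2  [CF ∥ DA ∩ FA ∥ CD]
2. D_y = 9  [CF ∥ DA ∩ FA ∥ CD]
   → D = (55/2, 9)
3. B_x = 54  [line -7·x + 23·y + -82 = 0 ∩ |BG|² = 3293]
4. B_y = 20  [line -7·x + 23·y + -82 = 0 ∩ |BG|² = 3293]
   → B = (54, 20)

B = (54, 20)
D = (55/2, 9)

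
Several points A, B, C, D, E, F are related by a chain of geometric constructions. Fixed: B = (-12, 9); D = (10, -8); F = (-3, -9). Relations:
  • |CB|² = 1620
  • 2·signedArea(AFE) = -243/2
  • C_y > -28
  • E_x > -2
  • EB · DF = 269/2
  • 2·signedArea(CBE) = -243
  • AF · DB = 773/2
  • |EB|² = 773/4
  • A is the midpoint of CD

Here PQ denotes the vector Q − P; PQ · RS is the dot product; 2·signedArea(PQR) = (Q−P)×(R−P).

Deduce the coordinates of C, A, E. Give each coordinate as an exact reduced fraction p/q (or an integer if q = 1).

1. E_x = -1  [line 13·x + 1·y + 25/2 = 0 ∩ |EB|² = 773/4]
2. E_y = 1/2  [line 13·x + 1·y + 25/2 = 0 ∩ |EB|² = 773/4]
   → E = (-1, 1/2)
3. A_x = 8  [2·signedArea(AFE) = -243/2 ∩ AF · DB = 773/2]
4. A_y = -35/2  [2·signedArea(AFE) = -243/2 ∩ AF · DB = 773/2]
   → A = (8, -35/2)
5. C_x = 6  [2·signedArea(CBE) = -243 ∩ A is the midpoint of CD]
6. C_y = -27  [2·signedArea(CBE) = -243 ∩ A is the midpoint of CD]
   → C = (6, -27)

A = (8, -35/2)
C = (6, -27)
E = (-1, 1/2)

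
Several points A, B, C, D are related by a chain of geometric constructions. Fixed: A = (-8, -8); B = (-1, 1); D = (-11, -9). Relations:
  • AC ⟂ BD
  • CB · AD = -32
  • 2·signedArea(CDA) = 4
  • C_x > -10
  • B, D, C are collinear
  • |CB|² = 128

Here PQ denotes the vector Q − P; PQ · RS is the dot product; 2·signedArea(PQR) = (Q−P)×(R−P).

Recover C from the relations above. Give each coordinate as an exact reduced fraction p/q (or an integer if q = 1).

C = (-9, -7)

1. C_x = -9  [B, D, C are collinear ∩ AC ⟂ BD]
2. C_y = -7  [B, D, C are collinear ∩ AC ⟂ BD]
   → C = (-9, -7)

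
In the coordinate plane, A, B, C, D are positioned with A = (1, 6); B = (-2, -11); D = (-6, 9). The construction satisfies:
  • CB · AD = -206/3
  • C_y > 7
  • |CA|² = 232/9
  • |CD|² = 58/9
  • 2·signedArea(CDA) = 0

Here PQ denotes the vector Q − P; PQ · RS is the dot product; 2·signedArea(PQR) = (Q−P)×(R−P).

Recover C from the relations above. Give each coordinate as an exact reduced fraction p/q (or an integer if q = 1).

1. C_x = -11/3  [2·signedArea(CDA) = 0 ∩ CB · AD = -206/3]
2. C_y = 8  [2·signedArea(CDA) = 0 ∩ CB · AD = -206/3]
   → C = (-11/3, 8)

C = (-11/3, 8)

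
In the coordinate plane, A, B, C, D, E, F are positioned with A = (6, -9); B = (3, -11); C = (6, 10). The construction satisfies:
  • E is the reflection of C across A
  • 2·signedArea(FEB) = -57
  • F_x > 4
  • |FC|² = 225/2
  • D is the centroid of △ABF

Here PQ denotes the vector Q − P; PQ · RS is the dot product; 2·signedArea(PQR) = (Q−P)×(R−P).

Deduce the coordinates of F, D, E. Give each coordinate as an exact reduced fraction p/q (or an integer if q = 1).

1. E_x = 6  [E is the reflection of C across A]
2. E_y = -28  [E is the reflection of C across A]
   → E = (6, -28)
3. F_x = 9/2  [line -17·x + -3·y + 75 = 0 ∩ |FC|² = 225/2]
4. F_y = -1/2  [line -17·x + -3·y + 75 = 0 ∩ |FC|² = 225/2]
   → F = (9/2, -1/2)
5. D_x = 9/2  [D is the centroid of △ABF]
6. D_y = -41/6  [D is the centroid of △ABF]
   → D = (9/2, -41/6)

D = (9/2, -41/6)
E = (6, -28)
F = (9/2, -1/2)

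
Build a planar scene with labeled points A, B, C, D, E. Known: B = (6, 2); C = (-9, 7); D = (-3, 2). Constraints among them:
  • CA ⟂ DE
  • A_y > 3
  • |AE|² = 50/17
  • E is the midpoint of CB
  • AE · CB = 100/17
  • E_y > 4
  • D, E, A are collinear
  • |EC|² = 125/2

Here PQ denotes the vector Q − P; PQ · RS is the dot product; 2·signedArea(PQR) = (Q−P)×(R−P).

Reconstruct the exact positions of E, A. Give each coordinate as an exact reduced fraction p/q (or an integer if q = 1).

1. E_x = -3/2  [E is the midpoint of CB]
2. E_y = 9/2  [E is the midpoint of CB]
   → E = (-3/2, 9/2)
3. A_x = -81/34  [D, E, A are collinear ∩ CA ⟂ DE]
4. A_y = 103/34  [D, E, A are collinear ∩ CA ⟂ DE]
   → A = (-81/34, 103/34)

A = (-81/34, 103/34)
E = (-3/2, 9/2)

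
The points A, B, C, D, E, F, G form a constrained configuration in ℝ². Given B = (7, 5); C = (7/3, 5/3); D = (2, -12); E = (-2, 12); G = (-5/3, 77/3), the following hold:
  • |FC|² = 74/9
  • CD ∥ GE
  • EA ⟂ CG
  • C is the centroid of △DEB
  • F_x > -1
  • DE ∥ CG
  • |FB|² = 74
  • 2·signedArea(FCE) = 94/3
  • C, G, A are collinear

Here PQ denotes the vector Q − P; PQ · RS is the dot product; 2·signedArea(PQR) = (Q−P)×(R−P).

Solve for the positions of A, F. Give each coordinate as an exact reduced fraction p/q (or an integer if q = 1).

A = (20/37, 1379/111)
F = (0, 0)

1. A_x = 20/37  [C, G, A are collinear ∩ EA ⟂ CG]
2. A_y = 1379/111  [C, G, A are collinear ∩ EA ⟂ CG]
   → A = (20/37, 1379/111)
3. F_x = 0  [line -31/3·x + -13/3·y + 0 = 0 ∩ |FB|² = 74]
4. F_y = 0  [line -31/3·x + -13/3·y + 0 = 0 ∩ |FB|² = 74]
   → F = (0, 0)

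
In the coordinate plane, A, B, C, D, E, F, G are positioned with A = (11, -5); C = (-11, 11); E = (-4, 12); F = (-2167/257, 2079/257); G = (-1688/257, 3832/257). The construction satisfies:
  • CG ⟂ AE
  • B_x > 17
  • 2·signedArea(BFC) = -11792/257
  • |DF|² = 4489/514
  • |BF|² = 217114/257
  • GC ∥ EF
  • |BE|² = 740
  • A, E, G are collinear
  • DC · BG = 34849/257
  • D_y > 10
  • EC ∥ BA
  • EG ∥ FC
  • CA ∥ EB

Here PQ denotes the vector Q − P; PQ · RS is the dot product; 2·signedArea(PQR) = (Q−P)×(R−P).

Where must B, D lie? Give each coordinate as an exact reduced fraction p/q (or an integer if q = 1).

1. B_x = 18  [EC ∥ BA ∩ CA ∥ EB]
2. B_y = -4  [EC ∥ BA ∩ CA ∥ EB]
   → B = (18, -4)
3. D_x = -3195/514  [line 6314/257·x + -4860/257·y + 88065/257 = 0 ∩ |DF|² = 4489/514]
4. D_y = 5163/514  [line 6314/257·x + -4860/257·y + 88065/257 = 0 ∩ |DF|² = 4489/514]
   → D = (-3195/514, 5163/514)

B = (18, -4)
D = (-3195/514, 5163/514)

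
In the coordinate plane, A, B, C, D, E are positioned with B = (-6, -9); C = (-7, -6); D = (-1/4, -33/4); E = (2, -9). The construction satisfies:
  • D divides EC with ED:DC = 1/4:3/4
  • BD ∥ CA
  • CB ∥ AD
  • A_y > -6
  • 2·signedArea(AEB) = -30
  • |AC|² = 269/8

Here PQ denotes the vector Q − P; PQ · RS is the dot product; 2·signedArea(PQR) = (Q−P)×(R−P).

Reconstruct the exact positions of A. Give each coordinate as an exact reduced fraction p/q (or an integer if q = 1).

1. A_x = -5/4  [CB ∥ AD ∩ BD ∥ CA]
2. A_y = -21/4  [CB ∥ AD ∩ BD ∥ CA]
   → A = (-5/4, -21/4)

A = (-5/4, -21/4)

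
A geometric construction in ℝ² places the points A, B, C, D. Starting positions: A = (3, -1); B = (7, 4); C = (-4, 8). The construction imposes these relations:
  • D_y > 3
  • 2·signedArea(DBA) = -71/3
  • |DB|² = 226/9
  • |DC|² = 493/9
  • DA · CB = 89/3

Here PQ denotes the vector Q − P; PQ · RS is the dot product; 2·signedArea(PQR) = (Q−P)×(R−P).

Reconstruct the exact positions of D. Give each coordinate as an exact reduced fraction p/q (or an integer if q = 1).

D = (2, 11/3)

1. D_x = 2  [2·signedArea(DBA) = -71/3 ∩ DA · CB = 89/3]
2. D_y = 11/3  [2·signedArea(DBA) = -71/3 ∩ DA · CB = 89/3]
   → D = (2, 11/3)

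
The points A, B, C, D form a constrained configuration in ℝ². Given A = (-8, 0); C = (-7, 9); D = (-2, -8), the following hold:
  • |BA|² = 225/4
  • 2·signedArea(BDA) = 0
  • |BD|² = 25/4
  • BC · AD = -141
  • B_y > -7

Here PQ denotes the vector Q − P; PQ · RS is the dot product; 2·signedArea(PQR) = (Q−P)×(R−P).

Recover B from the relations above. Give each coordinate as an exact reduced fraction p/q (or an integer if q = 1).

B = (-7/2, -6)

1. B_x = -7/2  [2·signedArea(BDA) = 0 ∩ BC · AD = -141]
2. B_y = -6  [2·signedArea(BDA) = 0 ∩ BC · AD = -141]
   → B = (-7/2, -6)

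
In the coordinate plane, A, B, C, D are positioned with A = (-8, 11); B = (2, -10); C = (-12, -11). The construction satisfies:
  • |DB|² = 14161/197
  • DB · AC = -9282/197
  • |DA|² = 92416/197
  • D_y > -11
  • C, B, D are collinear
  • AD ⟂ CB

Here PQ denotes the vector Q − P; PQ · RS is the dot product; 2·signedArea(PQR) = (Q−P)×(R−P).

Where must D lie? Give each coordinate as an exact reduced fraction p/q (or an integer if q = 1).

D = (-1272/197, -2089/197)

1. D_x = -1272/197  [C, B, D are collinear ∩ AD ⟂ CB]
2. D_y = -2089/197  [C, B, D are collinear ∩ AD ⟂ CB]
   → D = (-1272/197, -2089/197)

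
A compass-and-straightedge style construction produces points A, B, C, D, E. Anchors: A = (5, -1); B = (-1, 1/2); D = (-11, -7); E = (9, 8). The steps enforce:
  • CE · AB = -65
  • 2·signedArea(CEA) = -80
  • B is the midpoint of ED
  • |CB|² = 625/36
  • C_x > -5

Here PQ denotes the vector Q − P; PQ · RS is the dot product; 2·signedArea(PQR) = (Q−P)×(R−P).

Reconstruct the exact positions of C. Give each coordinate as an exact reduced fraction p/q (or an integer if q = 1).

C = (-13/3, -2)

1. C_x = -13/3  [2·signedArea(CEA) = -80 ∩ CE · AB = -65]
2. C_y = -2  [2·signedArea(CEA) = -80 ∩ CE · AB = -65]
   → C = (-13/3, -2)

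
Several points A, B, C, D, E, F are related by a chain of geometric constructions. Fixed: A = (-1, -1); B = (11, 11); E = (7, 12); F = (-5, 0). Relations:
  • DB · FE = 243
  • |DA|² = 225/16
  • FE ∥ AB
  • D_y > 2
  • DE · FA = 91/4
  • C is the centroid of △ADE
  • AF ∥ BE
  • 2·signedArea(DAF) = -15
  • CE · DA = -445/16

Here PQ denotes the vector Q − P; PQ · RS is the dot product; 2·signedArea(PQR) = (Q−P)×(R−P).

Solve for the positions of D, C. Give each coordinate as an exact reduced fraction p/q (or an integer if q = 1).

C = (5/3, 55/12)
D = (-1, 11/4)

1. D_x = -1  [DB · FE = 243 ∩ DE · FA = 91/4]
2. D_y = 11/4  [DB · FE = 243 ∩ DE · FA = 91/4]
   → D = (-1, 11/4)
3. C_x = 5/3  [C is the centroid of △ADE]
4. C_y = 55/12  [C is the centroid of △ADE]
   → C = (5/3, 55/12)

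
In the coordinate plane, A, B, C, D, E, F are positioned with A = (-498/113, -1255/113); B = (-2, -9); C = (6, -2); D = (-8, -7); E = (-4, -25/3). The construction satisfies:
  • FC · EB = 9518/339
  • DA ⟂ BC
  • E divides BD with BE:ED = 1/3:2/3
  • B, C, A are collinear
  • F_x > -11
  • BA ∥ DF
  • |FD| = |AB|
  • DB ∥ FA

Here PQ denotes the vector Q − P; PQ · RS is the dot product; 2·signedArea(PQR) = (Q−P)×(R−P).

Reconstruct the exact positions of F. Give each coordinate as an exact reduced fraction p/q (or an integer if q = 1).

F = (-1176/113, -1029/113)

1. F_x = -1176/113  [DB ∥ FA ∩ BA ∥ DF]
2. F_y = -1029/113  [DB ∥ FA ∩ BA ∥ DF]
   → F = (-1176/113, -1029/113)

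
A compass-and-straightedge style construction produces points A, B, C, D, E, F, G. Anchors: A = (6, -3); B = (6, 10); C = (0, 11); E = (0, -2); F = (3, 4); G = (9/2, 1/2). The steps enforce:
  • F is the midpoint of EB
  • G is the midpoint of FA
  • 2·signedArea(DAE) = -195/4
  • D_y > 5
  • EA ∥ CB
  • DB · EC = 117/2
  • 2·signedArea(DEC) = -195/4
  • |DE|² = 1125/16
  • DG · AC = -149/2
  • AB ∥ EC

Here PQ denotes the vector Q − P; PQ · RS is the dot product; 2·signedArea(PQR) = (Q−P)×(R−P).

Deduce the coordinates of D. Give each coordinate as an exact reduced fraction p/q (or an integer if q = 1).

D = (15/4, 11/2)

1. D_x = 15/4  [2·signedArea(DEC) = -195/4 ∩ 2·signedArea(DAE) = -195/4]
2. D_y = 11/2  [2·signedArea(DEC) = -195/4 ∩ 2·signedArea(DAE) = -195/4]
   → D = (15/4, 11/2)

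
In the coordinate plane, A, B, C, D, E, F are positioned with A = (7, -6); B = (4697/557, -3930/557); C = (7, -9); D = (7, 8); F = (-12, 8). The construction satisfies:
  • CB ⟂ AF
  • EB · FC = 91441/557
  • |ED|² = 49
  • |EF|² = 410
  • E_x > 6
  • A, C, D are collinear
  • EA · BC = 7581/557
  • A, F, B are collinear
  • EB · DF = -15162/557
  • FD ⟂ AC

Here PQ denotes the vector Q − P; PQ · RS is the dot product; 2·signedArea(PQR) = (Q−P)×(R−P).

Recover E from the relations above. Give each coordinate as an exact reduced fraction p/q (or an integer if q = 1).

1. E_x = 7  [EA · BC = 7581/557 ∩ EB · DF = -15162/557]
2. E_y = 1  [EA · BC = 7581/557 ∩ EB · DF = -15162/557]
   → E = (7, 1)

E = (7, 1)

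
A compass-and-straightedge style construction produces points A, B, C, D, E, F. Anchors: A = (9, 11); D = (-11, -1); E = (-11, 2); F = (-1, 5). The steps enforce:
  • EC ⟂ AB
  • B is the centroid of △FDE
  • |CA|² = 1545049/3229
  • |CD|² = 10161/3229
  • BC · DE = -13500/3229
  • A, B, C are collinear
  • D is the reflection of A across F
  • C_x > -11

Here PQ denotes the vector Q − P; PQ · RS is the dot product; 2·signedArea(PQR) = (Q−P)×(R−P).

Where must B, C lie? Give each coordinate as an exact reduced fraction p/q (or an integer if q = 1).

B = (-23/3, 2)
C = (-33089/3229, 1958/3229)

1. B_x = -23/3  [B is the centroid of △FDE]
2. B_y = 2  [B is the centroid of △FDE]
   → B = (-23/3, 2)
3. C_x = -33089/3229  [A, B, C are collinear ∩ EC ⟂ AB]
4. C_y = 1958/3229  [A, B, C are collinear ∩ EC ⟂ AB]
   → C = (-33089/3229, 1958/3229)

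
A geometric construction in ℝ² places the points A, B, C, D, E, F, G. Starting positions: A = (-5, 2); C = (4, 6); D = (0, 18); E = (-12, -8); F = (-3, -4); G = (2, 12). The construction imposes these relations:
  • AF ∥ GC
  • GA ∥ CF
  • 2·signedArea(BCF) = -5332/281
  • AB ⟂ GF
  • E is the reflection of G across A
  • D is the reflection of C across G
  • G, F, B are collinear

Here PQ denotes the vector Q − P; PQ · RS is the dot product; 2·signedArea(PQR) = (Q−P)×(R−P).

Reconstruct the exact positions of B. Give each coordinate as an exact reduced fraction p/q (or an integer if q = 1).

1. B_x = -413/281  [G, F, B are collinear ∩ AB ⟂ GF]
2. B_y = 252/281  [G, F, B are collinear ∩ AB ⟂ GF]
   → B = (-413/281, 252/281)

B = (-413/281, 252/281)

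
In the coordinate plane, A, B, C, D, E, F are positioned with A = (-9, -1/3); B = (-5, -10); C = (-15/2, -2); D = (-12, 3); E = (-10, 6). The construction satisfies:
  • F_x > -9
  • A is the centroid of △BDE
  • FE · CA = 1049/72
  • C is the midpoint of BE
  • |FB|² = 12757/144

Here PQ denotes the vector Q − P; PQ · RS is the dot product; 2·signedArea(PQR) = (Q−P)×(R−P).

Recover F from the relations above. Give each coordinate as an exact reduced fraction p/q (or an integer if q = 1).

1. F_x = -33/4  [line 3/2·x + -5/3·y + 751/72 = 0 ∩ |FB|² = 12757/144]
2. F_y = -7/6  [line 3/2·x + -5/3·y + 751/72 = 0 ∩ |FB|² = 12757/144]
   → F = (-33/4, -7/6)

F = (-33/4, -7/6)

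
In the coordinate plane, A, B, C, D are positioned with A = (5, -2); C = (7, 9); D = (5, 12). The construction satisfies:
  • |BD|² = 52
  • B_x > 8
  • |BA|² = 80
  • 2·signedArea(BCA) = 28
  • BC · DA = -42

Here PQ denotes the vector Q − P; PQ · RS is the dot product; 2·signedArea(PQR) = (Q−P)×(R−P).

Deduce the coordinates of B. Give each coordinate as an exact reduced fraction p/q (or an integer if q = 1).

1. B_x = 9  [2·signedArea(BCA) = 28 ∩ BC · DA = -42]
2. B_y = 6  [2·signedArea(BCA) = 28 ∩ BC · DA = -42]
   → B = (9, 6)

B = (9, 6)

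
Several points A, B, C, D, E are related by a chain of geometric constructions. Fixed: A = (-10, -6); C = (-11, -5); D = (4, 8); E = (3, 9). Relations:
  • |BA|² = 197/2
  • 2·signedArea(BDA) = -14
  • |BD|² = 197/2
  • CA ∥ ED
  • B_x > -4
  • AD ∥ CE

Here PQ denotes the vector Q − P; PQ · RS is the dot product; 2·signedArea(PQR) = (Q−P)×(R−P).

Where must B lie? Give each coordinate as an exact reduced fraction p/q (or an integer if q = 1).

B = (-7/2, 3/2)

1. B_x = -7/2  [line 14·x + -14·y + 70 = 0 ∩ |BA|² = 197/2]
2. B_y = 3/2  [line 14·x + -14·y + 70 = 0 ∩ |BA|² = 197/2]
   → B = (-7/2, 3/2)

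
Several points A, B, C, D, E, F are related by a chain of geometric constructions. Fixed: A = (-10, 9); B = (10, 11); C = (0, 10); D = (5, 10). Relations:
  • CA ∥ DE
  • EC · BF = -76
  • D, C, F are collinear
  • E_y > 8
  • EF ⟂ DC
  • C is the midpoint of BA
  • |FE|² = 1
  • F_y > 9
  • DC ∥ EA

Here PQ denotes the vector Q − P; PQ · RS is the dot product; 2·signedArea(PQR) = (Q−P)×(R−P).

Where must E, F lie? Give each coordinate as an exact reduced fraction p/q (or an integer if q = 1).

E = (-5, 9)
F = (-5, 10)

1. E_x = -5  [DC ∥ EA ∩ CA ∥ DE]
2. E_y = 9  [DC ∥ EA ∩ CA ∥ DE]
   → E = (-5, 9)
3. F_x = -5  [D, C, F are collinear ∩ EF ⟂ DC]
4. F_y = 10  [D, C, F are collinear ∩ EF ⟂ DC]
   → F = (-5, 10)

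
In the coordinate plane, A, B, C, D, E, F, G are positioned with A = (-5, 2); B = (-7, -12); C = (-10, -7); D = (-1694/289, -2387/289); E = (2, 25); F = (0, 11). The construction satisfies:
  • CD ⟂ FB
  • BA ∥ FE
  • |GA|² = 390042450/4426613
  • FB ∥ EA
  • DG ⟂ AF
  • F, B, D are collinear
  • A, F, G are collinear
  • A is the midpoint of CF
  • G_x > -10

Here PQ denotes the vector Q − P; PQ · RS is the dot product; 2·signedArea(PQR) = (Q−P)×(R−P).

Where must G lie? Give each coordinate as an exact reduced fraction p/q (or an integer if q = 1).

G = (-146410/15317, -95051/15317)

1. G_x = -146410/15317  [A, F, G are collinear ∩ DG ⟂ AF]
2. G_y = -95051/15317  [A, F, G are collinear ∩ DG ⟂ AF]
   → G = (-146410/15317, -95051/15317)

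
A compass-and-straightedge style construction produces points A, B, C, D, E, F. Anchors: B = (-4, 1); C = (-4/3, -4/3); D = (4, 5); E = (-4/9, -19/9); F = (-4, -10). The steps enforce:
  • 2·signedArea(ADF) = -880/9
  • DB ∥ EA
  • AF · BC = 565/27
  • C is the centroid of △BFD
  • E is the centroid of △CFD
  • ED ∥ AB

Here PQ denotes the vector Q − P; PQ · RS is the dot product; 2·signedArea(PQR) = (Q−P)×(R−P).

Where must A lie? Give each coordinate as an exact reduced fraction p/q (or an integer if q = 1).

A = (-76/9, -55/9)

1. A_x = -76/9  [ED ∥ AB ∩ DB ∥ EA]
2. A_y = -55/9  [ED ∥ AB ∩ DB ∥ EA]
   → A = (-76/9, -55/9)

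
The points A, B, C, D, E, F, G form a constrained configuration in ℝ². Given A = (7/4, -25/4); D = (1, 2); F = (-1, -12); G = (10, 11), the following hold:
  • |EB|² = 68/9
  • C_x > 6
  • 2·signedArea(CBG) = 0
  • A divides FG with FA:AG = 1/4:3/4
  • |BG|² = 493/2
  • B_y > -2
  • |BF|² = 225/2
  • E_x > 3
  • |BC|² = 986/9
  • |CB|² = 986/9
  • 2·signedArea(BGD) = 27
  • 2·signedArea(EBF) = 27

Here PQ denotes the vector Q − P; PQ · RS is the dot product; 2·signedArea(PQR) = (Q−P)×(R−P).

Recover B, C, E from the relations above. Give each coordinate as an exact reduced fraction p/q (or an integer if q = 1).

B = (1/2, -3/2)
C = (41/6, 41/6)
E = (19/6, -5/6)

1. B_x = 1/2  [line 9·x + -9·y + -18 = 0 ∩ |BF|² = 225/2]
2. B_y = -3/2  [line 9·x + -9·y + -18 = 0 ∩ |BF|² = 225/2]
   → B = (1/2, -3/2)
3. C_x = 41/6  [line -25/2·x + 19/2·y + 41/2 = 0 ∩ |CB|² = 986/9]
4. C_y = 41/6  [line -25/2·x + 19/2·y + 41/2 = 0 ∩ |CB|² = 986/9]
   → C = (41/6, 41/6)
5. E_x = 19/6  [line 21/2·x + -3/2·y + -69/2 = 0 ∩ |EB|² = 68/9]
6. E_y = -5/6  [line 21/2·x + -3/2·y + -69/2 = 0 ∩ |EB|² = 68/9]
   → E = (19/6, -5/6)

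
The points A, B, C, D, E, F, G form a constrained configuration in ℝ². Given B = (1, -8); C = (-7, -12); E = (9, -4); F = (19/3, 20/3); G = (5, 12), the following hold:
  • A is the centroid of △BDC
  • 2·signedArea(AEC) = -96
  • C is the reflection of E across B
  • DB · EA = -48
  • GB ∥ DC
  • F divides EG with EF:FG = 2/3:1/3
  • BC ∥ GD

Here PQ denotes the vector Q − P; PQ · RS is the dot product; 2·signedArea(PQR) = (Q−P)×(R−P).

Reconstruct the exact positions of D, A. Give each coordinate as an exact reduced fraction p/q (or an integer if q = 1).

1. D_x = -3  [GB ∥ DC ∩ BC ∥ GD]
2. D_y = 8  [GB ∥ DC ∩ BC ∥ GD]
   → D = (-3, 8)
3. A_x = -3  [A is the centroid of △BDC]
4. A_y = -4  [A is the centroid of △BDC]
   → A = (-3, -4)

A = (-3, -4)
D = (-3, 8)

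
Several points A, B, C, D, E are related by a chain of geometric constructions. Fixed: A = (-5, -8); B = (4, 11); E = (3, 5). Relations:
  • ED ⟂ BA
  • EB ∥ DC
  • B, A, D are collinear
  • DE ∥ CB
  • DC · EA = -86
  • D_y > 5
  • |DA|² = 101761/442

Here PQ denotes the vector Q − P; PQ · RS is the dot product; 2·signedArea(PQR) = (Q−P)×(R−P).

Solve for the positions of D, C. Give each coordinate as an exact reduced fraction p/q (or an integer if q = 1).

1. D_x = 661/442  [B, A, D are collinear ∩ ED ⟂ BA]
2. D_y = 2525/442  [B, A, D are collinear ∩ ED ⟂ BA]
   → D = (661/442, 2525/442)
3. C_x = 1103/442  [DE ∥ CB ∩ EB ∥ DC]
4. C_y = 5177/442  [DE ∥ CB ∩ EB ∥ DC]
   → C = (1103/442, 5177/442)

C = (1103/442, 5177/442)
D = (661/442, 2525/442)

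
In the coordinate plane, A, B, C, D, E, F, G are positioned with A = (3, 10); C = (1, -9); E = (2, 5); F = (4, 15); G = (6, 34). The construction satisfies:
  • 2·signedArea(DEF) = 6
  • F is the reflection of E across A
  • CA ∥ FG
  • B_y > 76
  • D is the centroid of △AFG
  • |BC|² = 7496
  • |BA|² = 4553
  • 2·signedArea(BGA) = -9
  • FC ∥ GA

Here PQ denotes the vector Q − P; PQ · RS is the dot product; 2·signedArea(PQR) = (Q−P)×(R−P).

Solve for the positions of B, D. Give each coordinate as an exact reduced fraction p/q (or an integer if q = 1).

1. B_x = 11  [line 24·x + -3·y + -33 = 0 ∩ |BC|² = 7496]
2. B_y = 77  [line 24·x + -3·y + -33 = 0 ∩ |BC|² = 7496]
   → B = (11, 77)
3. D_x = 13/3  [D is the centroid of △AFG]
4. D_y = 59/3  [D is the centroid of △AFG]
   → D = (13/3, 59/3)

B = (11, 77)
D = (13/3, 59/3)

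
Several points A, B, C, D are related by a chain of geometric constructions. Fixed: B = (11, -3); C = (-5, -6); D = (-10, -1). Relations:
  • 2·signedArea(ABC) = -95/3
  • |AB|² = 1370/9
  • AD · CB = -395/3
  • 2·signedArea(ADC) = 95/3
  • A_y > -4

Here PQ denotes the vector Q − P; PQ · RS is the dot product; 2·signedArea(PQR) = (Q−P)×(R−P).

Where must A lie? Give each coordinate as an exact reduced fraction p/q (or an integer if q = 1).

1. A_x = -4/3  [2·signedArea(ABC) = -95/3 ∩ AD · CB = -395/3]
2. A_y = -10/3  [2·signedArea(ABC) = -95/3 ∩ AD · CB = -395/3]
   → A = (-4/3, -10/3)

A = (-4/3, -10/3)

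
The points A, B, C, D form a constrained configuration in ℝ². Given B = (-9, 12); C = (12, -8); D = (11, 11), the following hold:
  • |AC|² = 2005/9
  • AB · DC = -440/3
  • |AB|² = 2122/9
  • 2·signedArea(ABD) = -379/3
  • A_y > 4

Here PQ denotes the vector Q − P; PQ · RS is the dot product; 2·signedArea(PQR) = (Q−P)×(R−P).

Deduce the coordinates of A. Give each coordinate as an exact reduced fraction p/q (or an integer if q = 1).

1. A_x = 14/3  [AB · DC = -440/3 ∩ 2·signedArea(ABD) = -379/3]
2. A_y = 5  [AB · DC = -440/3 ∩ 2·signedArea(ABD) = -379/3]
   → A = (14/3, 5)

A = (14/3, 5)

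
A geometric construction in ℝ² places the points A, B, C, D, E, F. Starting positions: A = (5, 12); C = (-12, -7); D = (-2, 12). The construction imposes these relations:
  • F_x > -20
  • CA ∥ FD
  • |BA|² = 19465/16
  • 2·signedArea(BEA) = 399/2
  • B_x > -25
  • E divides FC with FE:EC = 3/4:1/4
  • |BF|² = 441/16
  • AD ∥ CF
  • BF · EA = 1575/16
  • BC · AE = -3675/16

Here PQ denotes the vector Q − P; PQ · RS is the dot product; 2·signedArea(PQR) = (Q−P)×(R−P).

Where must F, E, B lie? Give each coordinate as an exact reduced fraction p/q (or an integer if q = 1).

1. F_x = -19  [CA ∥ FD ∩ AD ∥ CF]
2. F_y = -7  [CA ∥ FD ∩ AD ∥ CF]
   → F = (-19, -7)
3. E_x = -55/4  [E divides FC with FE:EC = 3/4:1/4]
4. E_y = -7  [E divides FC with FE:EC = 3/4:1/4]
   → E = (-55/4, -7)
5. B_x = -97/4  [2·signedArea(BEA) = 399/2 ∩ BC · AE = -3675/16]
6. B_y = -7  [2·signedArea(BEA) = 399/2 ∩ BC · AE = -3675/16]
   → B = (-97/4, -7)

B = (-97/4, -7)
E = (-55/4, -7)
F = (-19, -7)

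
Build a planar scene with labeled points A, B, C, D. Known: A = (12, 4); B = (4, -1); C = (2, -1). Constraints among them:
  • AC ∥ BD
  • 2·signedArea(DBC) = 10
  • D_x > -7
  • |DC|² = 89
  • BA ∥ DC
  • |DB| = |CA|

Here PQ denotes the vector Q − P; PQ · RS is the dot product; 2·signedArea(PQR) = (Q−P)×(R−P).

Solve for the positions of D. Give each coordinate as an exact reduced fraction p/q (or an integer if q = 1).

D = (-6, -6)

1. D_x = -6  [BA ∥ DC ∩ AC ∥ BD]
2. D_y = -6  [BA ∥ DC ∩ AC ∥ BD]
   → D = (-6, -6)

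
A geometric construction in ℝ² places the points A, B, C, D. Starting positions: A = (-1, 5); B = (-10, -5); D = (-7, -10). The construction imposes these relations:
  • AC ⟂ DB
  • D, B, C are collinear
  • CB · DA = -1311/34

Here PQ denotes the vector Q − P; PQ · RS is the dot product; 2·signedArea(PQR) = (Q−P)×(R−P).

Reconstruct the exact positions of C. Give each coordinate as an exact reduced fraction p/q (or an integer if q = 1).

1. C_x = -409/34  [D, B, C are collinear ∩ AC ⟂ DB]
2. C_y = -55/34  [D, B, C are collinear ∩ AC ⟂ DB]
   → C = (-409/34, -55/34)

C = (-409/34, -55/34)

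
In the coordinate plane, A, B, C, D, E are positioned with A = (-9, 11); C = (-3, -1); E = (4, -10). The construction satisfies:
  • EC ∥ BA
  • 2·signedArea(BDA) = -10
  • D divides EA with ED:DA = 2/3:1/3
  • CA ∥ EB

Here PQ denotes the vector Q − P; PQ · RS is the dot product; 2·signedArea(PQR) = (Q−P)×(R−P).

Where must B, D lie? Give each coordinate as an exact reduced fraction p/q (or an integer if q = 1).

B = (-2, 2)
D = (-14/3, 4)

1. B_x = -2  [EC ∥ BA ∩ CA ∥ EB]
2. B_y = 2  [EC ∥ BA ∩ CA ∥ EB]
   → B = (-2, 2)
3. D_x = -14/3  [D divides EA with ED:DA = 2/3:1/3]
4. D_y = 4  [D divides EA with ED:DA = 2/3:1/3]
   → D = (-14/3, 4)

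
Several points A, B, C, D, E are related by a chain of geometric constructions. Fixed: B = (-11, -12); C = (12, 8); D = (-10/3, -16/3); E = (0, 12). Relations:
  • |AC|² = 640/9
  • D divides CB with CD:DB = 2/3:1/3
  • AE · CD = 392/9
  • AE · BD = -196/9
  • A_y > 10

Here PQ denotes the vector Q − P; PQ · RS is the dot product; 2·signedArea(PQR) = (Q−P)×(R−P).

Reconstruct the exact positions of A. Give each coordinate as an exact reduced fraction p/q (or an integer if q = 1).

1. A_x = 4  [line 46/3·x + 40/3·y + -1832/9 = 0 ∩ |AC|² = 640/9]
2. A_y = 32/3  [line 46/3·x + 40/3·y + -1832/9 = 0 ∩ |AC|² = 640/9]
   → A = (4, 32/3)

A = (4, 32/3)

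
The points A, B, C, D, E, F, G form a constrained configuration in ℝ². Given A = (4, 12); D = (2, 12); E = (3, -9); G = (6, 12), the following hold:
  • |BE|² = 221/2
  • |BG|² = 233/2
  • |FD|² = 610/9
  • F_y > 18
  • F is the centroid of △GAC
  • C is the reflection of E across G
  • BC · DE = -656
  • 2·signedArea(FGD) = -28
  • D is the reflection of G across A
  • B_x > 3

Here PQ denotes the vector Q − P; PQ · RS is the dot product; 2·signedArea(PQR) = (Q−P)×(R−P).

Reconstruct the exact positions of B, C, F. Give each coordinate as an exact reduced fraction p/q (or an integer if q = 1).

1. C_x = 9  [C is the reflection of E across G]
2. C_y = 33  [C is the reflection of E across G]
   → C = (9, 33)
3. F_x = 19/3  [F is the centroid of △GAC]
4. F_y = 19  [F is the centroid of △GAC]
   → F = (19/3, 19)
5. B_x = 7/2  [line -1·x + 21·y + -28 = 0 ∩ |BE|² = 221/2]
6. B_y = 3/2  [line -1·x + 21·y + -28 = 0 ∩ |BE|² = 221/2]
   → B = (7/2, 3/2)

B = (7/2, 3/2)
C = (9, 33)
F = (19/3, 19)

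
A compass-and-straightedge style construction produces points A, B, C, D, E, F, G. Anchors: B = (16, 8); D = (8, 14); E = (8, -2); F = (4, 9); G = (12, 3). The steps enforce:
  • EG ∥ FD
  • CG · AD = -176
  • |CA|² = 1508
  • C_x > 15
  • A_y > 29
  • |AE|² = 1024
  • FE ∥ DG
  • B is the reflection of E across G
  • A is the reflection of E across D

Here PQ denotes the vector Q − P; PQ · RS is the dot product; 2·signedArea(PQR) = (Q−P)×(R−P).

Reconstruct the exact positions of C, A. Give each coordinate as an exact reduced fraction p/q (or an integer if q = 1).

A = (8, 30)
C = (16, -8)

1. A_x = 8  [A is the reflection of E across D]
2. A_y = 30  [A is the reflection of E across D]
   → A = (8, 30)
3. C_y = -8  [CG · AD = -176]
4. C_x = 16  [|CA|² = 1508]
   → C = (16, -8)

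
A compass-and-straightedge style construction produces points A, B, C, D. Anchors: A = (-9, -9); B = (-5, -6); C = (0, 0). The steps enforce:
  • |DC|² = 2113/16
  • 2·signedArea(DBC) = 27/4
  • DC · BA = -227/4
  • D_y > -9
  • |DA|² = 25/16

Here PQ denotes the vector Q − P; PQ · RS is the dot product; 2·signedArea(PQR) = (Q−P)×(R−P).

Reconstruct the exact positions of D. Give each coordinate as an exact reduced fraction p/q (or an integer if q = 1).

D = (-8, -33/4)

1. D_x = -8  [2·signedArea(DBC) = 27/4 ∩ DC · BA = -227/4]
2. D_y = -33/4  [2·signedArea(DBC) = 27/4 ∩ DC · BA = -227/4]
   → D = (-8, -33/4)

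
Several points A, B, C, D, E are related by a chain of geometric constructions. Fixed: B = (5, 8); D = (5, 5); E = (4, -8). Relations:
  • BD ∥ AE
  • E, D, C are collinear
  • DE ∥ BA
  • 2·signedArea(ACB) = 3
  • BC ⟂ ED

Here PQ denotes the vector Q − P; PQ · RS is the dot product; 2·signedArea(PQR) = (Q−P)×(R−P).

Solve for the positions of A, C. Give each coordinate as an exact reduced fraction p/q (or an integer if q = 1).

1. A_x = 4  [BD ∥ AE ∩ DE ∥ BA]
2. A_y = -5  [BD ∥ AE ∩ DE ∥ BA]
   → A = (4, -5)
3. C_x = 889/170  [E, D, C are collinear ∩ BC ⟂ ED]
4. C_y = 1357/170  [E, D, C are collinear ∩ BC ⟂ ED]
   → C = (889/170, 1357/170)

A = (4, -5)
C = (889/170, 1357/170)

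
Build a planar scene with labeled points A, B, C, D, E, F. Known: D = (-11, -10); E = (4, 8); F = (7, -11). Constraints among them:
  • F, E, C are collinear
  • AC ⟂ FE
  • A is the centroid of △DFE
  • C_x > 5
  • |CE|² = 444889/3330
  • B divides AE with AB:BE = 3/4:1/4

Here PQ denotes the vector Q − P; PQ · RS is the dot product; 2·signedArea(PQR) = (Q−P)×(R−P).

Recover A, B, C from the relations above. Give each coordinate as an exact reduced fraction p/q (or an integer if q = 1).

A = (0, -13/3)
B = (3, 59/12)
C = (2147/370, -3793/1110)

1. A_x = 0  [A is the centroid of △DFE]
2. A_y = -13/3  [A is the centroid of △DFE]
   → A = (0, -13/3)
3. B_x = 3  [B divides AE with AB:BE = 3/4:1/4]
4. B_y = 59/12  [B divides AE with AB:BE = 3/4:1/4]
   → B = (3, 59/12)
5. C_x = 2147/370  [F, E, C are collinear ∩ AC ⟂ FE]
6. C_y = -3793/1110  [F, E, C are collinear ∩ AC ⟂ FE]
   → C = (2147/370, -3793/1110)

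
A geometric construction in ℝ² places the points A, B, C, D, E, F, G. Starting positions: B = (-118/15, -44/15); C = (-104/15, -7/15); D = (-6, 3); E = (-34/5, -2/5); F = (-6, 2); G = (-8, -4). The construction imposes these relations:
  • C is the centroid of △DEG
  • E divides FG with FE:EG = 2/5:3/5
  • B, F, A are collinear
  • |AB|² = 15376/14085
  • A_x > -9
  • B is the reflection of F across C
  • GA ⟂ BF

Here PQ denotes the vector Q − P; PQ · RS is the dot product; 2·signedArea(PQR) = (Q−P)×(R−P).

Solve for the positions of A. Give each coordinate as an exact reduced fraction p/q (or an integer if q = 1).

A = (-2578/313, -1224/313)

1. A_x = -2578/313  [B, F, A are collinear ∩ GA ⟂ BF]
2. A_y = -1224/313  [B, F, A are collinear ∩ GA ⟂ BF]
   → A = (-2578/313, -1224/313)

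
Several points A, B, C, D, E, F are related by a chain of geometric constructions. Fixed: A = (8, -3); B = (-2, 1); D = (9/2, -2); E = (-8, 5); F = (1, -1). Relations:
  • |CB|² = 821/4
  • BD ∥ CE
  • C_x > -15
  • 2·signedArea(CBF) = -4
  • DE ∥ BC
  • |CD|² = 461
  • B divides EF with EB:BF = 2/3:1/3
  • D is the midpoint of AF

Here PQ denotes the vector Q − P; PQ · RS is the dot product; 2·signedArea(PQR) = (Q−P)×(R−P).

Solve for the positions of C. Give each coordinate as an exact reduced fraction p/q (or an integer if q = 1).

C = (-29/2, 8)

1. C_x = -29/2  [BD ∥ CE ∩ DE ∥ BC]
2. C_y = 8  [BD ∥ CE ∩ DE ∥ BC]
   → C = (-29/2, 8)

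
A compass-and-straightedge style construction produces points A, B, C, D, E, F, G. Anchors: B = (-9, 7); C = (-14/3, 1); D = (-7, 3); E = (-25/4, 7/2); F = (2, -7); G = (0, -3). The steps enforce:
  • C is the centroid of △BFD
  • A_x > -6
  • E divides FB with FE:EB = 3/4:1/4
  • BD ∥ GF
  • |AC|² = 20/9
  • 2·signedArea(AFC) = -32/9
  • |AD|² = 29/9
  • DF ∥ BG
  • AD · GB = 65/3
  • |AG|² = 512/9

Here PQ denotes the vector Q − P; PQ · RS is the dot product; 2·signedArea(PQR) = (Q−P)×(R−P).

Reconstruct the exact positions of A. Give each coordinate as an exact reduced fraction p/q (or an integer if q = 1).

1. A_x = -16/3  [2·signedArea(AFC) = -32/9 ∩ AD · GB = 65/3]
2. A_y = 7/3  [2·signedArea(AFC) = -32/9 ∩ AD · GB = 65/3]
   → A = (-16/3, 7/3)

A = (-16/3, 7/3)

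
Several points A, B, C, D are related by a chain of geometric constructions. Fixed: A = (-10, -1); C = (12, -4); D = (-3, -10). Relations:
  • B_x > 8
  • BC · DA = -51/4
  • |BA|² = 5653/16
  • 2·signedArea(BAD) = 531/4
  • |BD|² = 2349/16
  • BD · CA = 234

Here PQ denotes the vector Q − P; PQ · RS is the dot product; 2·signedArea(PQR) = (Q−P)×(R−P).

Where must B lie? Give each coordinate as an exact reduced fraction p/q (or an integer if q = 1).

B = (33/4, -11/2)

1. B_x = 33/4  [2·signedArea(BAD) = 531/4 ∩ BD · CA = 234]
2. B_y = -11/2  [2·signedArea(BAD) = 531/4 ∩ BD · CA = 234]
   → B = (33/4, -11/2)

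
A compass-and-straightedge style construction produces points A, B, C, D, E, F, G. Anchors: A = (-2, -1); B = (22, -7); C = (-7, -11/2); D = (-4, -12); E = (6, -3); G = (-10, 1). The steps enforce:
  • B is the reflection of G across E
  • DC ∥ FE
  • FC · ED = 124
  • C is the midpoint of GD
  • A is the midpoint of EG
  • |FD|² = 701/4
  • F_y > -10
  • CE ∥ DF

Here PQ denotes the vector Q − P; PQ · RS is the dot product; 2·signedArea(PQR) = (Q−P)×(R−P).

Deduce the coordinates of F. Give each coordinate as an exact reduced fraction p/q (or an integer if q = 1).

F = (9, -19/2)

1. F_x = 9  [DC ∥ FE ∩ CE ∥ DF]
2. F_y = -19/2  [DC ∥ FE ∩ CE ∥ DF]
   → F = (9, -19/2)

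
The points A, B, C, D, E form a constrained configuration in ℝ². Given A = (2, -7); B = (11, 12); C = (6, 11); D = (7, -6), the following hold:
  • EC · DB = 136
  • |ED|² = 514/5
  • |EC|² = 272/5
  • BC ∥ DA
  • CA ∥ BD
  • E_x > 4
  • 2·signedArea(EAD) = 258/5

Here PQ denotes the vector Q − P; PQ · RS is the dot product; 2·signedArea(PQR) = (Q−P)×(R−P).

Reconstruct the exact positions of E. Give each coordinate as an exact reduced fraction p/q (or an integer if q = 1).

E = (22/5, 19/5)

1. E_x = 22/5  [EC · DB = 136 ∩ 2·signedArea(EAD) = 258/5]
2. E_y = 19/5  [EC · DB = 136 ∩ 2·signedArea(EAD) = 258/5]
   → E = (22/5, 19/5)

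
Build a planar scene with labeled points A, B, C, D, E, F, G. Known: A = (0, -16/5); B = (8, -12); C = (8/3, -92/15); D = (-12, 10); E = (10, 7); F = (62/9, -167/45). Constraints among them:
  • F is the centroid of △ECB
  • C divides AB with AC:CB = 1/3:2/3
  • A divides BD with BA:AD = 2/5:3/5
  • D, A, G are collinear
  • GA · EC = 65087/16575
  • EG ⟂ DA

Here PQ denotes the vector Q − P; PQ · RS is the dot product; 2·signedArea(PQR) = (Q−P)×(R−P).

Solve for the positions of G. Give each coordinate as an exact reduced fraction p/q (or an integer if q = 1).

G = (-122/221, -573/221)

1. G_x = -122/221  [D, A, G are collinear ∩ EG ⟂ DA]
2. G_y = -573/221  [D, A, G are collinear ∩ EG ⟂ DA]
   → G = (-122/221, -573/221)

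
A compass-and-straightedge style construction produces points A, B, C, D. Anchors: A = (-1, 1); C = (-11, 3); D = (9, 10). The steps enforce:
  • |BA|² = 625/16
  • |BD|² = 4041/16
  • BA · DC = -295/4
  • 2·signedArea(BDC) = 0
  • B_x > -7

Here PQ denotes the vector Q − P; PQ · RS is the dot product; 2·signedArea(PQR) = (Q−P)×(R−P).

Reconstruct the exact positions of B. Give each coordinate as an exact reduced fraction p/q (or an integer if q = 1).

B = (-6, 19/4)

1. B_x = -6  [2·signedArea(BDC) = 0 ∩ BA · DC = -295/4]
2. B_y = 19/4  [2·signedArea(BDC) = 0 ∩ BA · DC = -295/4]
   → B = (-6, 19/4)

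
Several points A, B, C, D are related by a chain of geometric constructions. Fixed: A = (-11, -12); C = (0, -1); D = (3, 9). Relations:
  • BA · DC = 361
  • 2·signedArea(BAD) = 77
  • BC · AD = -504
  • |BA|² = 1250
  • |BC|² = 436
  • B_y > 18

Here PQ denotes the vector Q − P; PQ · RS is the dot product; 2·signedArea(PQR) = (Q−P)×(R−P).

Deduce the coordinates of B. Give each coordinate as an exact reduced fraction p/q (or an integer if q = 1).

B = (6, 19)

1. B_x = 6  [BC · AD = -504 ∩ BA · DC = 361]
2. B_y = 19  [BC · AD = -504 ∩ BA · DC = 361]
   → B = (6, 19)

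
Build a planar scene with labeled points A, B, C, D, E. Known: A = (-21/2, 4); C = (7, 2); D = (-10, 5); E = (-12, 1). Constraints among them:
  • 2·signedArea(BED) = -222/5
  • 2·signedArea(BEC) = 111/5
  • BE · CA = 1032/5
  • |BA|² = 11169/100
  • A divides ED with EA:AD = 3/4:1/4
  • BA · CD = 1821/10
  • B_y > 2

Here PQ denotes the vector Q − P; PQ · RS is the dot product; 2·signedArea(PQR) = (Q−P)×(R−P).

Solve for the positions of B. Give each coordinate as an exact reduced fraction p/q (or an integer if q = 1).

1. B_x = 0  [2·signedArea(BEC) = 111/5 ∩ 2·signedArea(BED) = -222/5]
2. B_y = 14/5  [2·signedArea(BEC) = 111/5 ∩ 2·signedArea(BED) = -222/5]
   → B = (0, 14/5)

B = (0, 14/5)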